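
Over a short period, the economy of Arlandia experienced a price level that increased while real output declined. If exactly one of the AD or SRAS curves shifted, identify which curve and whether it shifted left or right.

SRAS shifted left

P rose and Y fell. An AD shift moves P and Y in the same direction; an SRAS shift moves them in opposite directions.
Here P and Y moved in opposite directions, so the SRAS curve shifted.
Since Y fell, SRAS shifted left.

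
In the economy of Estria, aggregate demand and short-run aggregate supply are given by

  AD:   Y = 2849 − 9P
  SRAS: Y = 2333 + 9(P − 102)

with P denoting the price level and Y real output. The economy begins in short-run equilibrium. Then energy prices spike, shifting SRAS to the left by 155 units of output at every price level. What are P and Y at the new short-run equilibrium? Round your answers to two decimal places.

P = 88.28, Y = 2054.50

This is a negative supply shock: SRAS shifts left.
New SRAS: Y = 1260 + 9P.
Set AD = SRAS: 2849 − 9P = 1260 + 9P, so 1589 = 18P and P = 88.28.
Substituting into AD, Y = 2054.50.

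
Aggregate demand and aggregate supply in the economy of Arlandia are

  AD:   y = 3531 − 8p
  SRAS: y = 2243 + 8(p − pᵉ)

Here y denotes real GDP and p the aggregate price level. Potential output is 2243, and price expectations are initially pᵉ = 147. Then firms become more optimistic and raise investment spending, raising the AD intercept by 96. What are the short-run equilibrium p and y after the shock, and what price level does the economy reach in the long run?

Short run: p = 160, y = 2347. Long run: p = 173.

AD shifts right: new AD is y = 3627 − 8p. With pᵉ = 147, SRAS is y = 1067 + 8p.
Short run: 3627 − 8p = 1067 + 8p gives 2560 = 16p, so p = 160 and y = 3627 − 8·160 = 2347.
y = 2347 is above potential 2243; expectations adjust and SRAS shifts left until y = 2243.
Long run: on the new AD curve, 2243 = 3627 − 8p gives p = 173.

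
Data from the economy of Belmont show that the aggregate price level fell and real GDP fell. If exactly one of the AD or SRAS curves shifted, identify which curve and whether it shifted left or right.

P fell and Y fell. An AD shift moves P and Y in the same direction; an SRAS shift moves them in opposite directions.
Here P and Y moved in the same direction, so the AD curve shifted.
Since Y fell, AD shifted left.

AD shifted left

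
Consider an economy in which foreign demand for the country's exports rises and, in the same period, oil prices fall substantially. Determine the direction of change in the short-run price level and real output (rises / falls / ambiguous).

The first event is a positive demand shock: AD shifts right, which by itself pushes P up and Y up.
The second is a favourable supply shock: SRAS shifts right, which by itself pushes P down and Y up.
The two shocks push P in opposite directions, so the effect on P is ambiguous. Both shocks push Y up, so Y rises.

Price level: ambiguous; output: rises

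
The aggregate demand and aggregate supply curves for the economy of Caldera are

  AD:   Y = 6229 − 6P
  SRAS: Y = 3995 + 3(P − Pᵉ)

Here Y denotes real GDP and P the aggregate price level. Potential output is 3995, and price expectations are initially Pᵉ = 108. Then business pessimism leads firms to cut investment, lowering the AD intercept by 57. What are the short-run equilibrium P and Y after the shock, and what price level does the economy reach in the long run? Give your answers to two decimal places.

Short run: P = 277.89, Y = 4504.67. Long run: P = 362.83.

AD shifts left: new AD is Y = 6172 − 6P. With Pᵉ = 108, SRAS is Y = 3671 + 3P.
Short run: 6172 − 6P = 3671 + 3P gives 2501 = 9P, so P = 277.89 and Y = 6172 − 6P = 4504.67.
Y = 4504.67 is above potential 3995; expectations adjust and SRAS shifts left until Y = 3995.
Long run: on the new AD curve, 3995 = 6172 − 6P gives P = 362.83.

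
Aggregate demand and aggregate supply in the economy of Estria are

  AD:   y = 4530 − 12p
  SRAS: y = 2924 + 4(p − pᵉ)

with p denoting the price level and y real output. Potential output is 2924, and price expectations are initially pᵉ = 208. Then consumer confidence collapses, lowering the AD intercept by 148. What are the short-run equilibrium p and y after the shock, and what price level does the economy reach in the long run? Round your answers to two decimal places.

Short run: p = 143.13, y = 2664.50. Long run: p = 121.50.

AD shifts left: new AD is y = 4382 − 12p. With pᵉ = 208, SRAS is y = 2092 + 4p.
Short run: 4382 − 12p = 2092 + 4p gives 2290 = 16p, so p = 143.13 and y = 4382 − 12p = 2664.50.
y = 2664.50 is below potential 2924; expectations adjust and SRAS shifts right until y = 2924.
Long run: on the new AD curve, 2924 = 4382 − 12p gives p = 121.50.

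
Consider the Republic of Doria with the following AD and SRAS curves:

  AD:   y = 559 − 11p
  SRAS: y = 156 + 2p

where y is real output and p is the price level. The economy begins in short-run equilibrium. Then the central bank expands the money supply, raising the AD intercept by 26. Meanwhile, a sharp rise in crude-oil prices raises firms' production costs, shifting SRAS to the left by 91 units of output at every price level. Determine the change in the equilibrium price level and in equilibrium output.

After both shocks: AD is y = 585 − 11p and SRAS is y = 65 + 2p.
Setting them equal: 520 = 13p, so p = 40.
y = 585 − 11·40 = 145.
Initially p = 31, y = 218, so Δp = +9 and Δy = -73.

Δp = +9, Δy = -73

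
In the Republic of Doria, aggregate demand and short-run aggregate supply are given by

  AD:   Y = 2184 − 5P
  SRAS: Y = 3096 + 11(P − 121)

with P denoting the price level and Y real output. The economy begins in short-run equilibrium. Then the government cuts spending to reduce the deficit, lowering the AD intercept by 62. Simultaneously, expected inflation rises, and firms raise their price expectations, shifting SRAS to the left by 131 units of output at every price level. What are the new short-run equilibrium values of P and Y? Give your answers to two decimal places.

After both shocks: AD is Y = 2122 − 5P and SRAS is Y = 1634 + 11P.
Setting them equal: 488 = 16P, so P = 30.50.
Substituting into AD, Y = 1969.50.

P = 30.50, Y = 1969.50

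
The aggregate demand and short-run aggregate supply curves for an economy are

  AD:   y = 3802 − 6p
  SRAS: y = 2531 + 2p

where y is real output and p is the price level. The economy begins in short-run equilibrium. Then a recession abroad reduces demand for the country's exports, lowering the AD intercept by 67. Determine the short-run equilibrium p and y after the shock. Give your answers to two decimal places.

p = 150.50, y = 2832.00

This is a negative demand shock: AD shifts left.
New AD: y = 3735 − 6p.
Set AD = SRAS: 3735 − 6p = 2531 + 2p, so 1204 = 8p and p = 150.50.
Substituting into AD, y = 2832.00.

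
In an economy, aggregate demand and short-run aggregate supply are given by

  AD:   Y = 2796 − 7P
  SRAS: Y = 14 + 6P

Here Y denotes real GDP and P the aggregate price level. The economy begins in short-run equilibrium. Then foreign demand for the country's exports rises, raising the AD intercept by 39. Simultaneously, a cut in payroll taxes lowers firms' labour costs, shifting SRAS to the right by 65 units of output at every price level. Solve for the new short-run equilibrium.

After both shocks: AD is Y = 2835 − 7P and SRAS is Y = 79 + 6P.
Setting them equal: 2756 = 13P, so P = 212.
Y = 2835 − 7·212 = 1351.

P = 212, Y = 1351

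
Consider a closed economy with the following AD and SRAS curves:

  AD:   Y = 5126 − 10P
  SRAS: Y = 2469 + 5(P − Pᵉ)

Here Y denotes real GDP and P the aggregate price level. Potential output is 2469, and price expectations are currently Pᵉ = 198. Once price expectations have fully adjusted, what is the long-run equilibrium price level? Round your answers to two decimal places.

Long-run P = 265.70

Short run: with Pᵉ = 198, SRAS is Y = 1479 + 5P. Setting AD = SRAS gives 3647 = 15P, so P = 243.13 and Y = 5126 − 10P = 2694.67.
Output 2694.67 is above potential 2469, so over time expected prices rise and SRAS shifts left until Y returns to 2469.
Long run: Y = 2469 on the AD curve gives 2469 = 5126 − 10P, so P = 265.70.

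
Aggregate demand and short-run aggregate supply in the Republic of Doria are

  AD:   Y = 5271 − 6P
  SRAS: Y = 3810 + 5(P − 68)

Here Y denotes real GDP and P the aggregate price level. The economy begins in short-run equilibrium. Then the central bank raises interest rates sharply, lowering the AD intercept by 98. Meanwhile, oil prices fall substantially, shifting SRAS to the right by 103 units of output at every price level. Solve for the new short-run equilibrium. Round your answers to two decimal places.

P = 145.45, Y = 4300.27

After both shocks: AD is Y = 5173 − 6P and SRAS is Y = 3573 + 5P.
Setting them equal: 1600 = 11P, so P = 145.45.
Substituting into AD, Y = 4300.27.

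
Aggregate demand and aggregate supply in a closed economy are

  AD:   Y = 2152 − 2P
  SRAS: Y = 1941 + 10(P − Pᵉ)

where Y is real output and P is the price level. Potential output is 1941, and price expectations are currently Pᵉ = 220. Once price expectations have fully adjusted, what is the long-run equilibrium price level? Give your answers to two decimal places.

Short run: with Pᵉ = 220, SRAS is Y = 10P − 259. Setting AD = SRAS gives 2411 = 12P, so P = 200.92 and Y = 2152 − 2P = 1750.17.
Output 1750.17 is below potential 1941, so over time expected prices fall and SRAS shifts right until Y returns to 1941.
Long run: Y = 1941 on the AD curve gives 1941 = 2152 − 2P, so P = 105.50.

Long-run P = 105.50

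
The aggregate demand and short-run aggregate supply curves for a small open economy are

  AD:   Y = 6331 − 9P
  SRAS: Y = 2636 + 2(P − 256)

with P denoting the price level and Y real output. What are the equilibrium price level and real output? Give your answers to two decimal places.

P = 382.45, Y = 2888.91

Write SRAS as Y = 2636 + 2P − 512 = 2124 + 2P.
Set AD = SRAS: 6331 − 9P = 2124 + 2P, so 4207 = 11P and P = 382.45.
Substituting into AD, Y = 6331 − 9P = 2888.91.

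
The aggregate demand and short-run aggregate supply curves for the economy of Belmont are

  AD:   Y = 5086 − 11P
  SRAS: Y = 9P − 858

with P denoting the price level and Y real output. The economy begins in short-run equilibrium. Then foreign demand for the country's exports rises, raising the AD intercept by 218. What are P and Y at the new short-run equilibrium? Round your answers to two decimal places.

This is a positive demand shock: AD shifts right.
New AD: Y = 5304 − 11P.
Set AD = SRAS: 5304 − 11P = 9P − 858, so 6162 = 20P and P = 308.10.
Substituting into AD, Y = 1914.90.

P = 308.10, Y = 1914.90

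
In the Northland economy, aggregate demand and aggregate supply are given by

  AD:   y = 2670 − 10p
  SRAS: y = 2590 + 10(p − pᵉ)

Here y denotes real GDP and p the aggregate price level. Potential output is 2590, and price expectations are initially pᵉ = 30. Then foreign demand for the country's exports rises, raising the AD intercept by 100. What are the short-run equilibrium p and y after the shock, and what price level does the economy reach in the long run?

AD shifts right: new AD is y = 2770 − 10p. With pᵉ = 30, SRAS is y = 2290 + 10p.
Short run: 2770 − 10p = 2290 + 10p gives 480 = 20p, so p = 24 and y = 2770 − 10·24 = 2530.
y = 2530 is below potential 2590; expectations adjust and SRAS shifts right until y = 2590.
Long run: on the new AD curve, 2590 = 2770 − 10p gives p = 18.

Short run: p = 24, y = 2530. Long run: p = 18.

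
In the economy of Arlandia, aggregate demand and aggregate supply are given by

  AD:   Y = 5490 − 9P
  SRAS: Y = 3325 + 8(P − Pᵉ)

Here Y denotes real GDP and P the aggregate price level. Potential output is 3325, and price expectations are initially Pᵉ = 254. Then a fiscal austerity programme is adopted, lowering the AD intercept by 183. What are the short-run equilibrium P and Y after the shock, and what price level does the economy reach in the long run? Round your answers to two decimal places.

AD shifts left: new AD is Y = 5307 − 9P. With Pᵉ = 254, SRAS is Y = 1293 + 8P.
Short run: 5307 − 9P = 1293 + 8P gives 4014 = 17P, so P = 236.12 and Y = 5307 − 9P = 3181.94.
Y = 3181.94 is below potential 3325; expectations adjust and SRAS shifts right until Y = 3325.
Long run: on the new AD curve, 3325 = 5307 − 9P gives P = 220.22.

Short run: P = 236.12, Y = 3181.94. Long run: P = 220.22.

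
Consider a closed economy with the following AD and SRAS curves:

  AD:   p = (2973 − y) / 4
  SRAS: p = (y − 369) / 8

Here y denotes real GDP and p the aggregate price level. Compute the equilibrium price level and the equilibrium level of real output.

p = 217, y = 2105

Rearrange AD to y = 2973 − 4p.
Rearrange SRAS to y = 369 + 8p.
Set AD = SRAS: 2973 − 4p = 369 + 8p, so 2604 = 12p and p = 217.
Then y = 2973 − 4·217 = 2105.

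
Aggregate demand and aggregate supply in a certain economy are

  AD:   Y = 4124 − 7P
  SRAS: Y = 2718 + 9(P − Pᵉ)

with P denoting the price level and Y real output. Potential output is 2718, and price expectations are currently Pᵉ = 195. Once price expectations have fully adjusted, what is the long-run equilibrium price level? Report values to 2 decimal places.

Long-run P = 200.86

Short run: with Pᵉ = 195, SRAS is Y = 963 + 9P. Setting AD = SRAS gives 3161 = 16P, so P = 197.56 and Y = 4124 − 7P = 2741.06.
Output 2741.06 is above potential 2718, so over time expected prices rise and SRAS shifts left until Y returns to 2718.
Long run: Y = 2718 on the AD curve gives 2718 = 4124 − 7P, so P = 200.86.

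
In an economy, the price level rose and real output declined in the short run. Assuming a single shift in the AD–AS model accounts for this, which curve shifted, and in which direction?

P rose and Y fell. An AD shift moves P and Y in the same direction; an SRAS shift moves them in opposite directions.
Here P and Y moved in opposite directions, so the SRAS curve shifted.
Since Y fell, SRAS shifted left.

SRAS shifted left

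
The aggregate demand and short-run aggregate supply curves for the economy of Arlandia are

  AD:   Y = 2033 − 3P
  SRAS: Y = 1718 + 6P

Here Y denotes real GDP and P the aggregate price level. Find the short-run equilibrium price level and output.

P = 35, Y = 1928

Set AD = SRAS: 2033 − 3P = 1718 + 6P, so 315 = 9P and P = 35.
Then Y = 2033 − 3·35 = 1928.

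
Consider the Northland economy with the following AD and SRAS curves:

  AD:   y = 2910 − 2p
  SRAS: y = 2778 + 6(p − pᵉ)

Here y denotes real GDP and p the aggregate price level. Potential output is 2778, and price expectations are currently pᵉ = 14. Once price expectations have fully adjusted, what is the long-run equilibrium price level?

Short run: with pᵉ = 14, SRAS is y = 2694 + 6p. Setting AD = SRAS gives 216 = 8p, so p = 27 and y = 2910 − 2·27 = 2856.
Output 2856 is above potential 2778, so over time expected prices rise and SRAS shifts left until y returns to 2778.
Long run: y = 2778 on the AD curve gives 2778 = 2910 − 2p, so p = 66.

Long-run p = 66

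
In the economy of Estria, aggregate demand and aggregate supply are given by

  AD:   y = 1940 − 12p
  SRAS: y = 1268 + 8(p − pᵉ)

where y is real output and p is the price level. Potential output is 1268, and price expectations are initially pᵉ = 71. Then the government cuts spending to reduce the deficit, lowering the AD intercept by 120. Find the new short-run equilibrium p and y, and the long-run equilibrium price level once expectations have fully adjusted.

Short run: p = 56, y = 1148. Long run: p = 46.

AD shifts left: new AD is y = 1820 − 12p. With pᵉ = 71, SRAS is y = 700 + 8p.
Short run: 1820 − 12p = 700 + 8p gives 1120 = 20p, so p = 56 and y = 1820 − 12·56 = 1148.
y = 1148 is below potential 1268; expectations adjust and SRAS shifts right until y = 1268.
Long run: on the new AD curve, 1268 = 1820 − 12p gives p = 46.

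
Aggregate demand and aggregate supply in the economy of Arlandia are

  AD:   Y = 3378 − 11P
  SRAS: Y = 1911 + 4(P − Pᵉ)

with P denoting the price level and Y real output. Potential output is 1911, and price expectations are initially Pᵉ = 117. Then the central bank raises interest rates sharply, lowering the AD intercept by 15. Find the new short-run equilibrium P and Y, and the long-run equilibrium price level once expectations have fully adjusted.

Short run: P = 128, Y = 1955. Long run: P = 132.

AD shifts left: new AD is Y = 3363 − 11P. With Pᵉ = 117, SRAS is Y = 1443 + 4P.
Short run: 3363 − 11P = 1443 + 4P gives 1920 = 15P, so P = 128 and Y = 3363 − 11·128 = 1955.
Y = 1955 is above potential 1911; expectations adjust and SRAS shifts left until Y = 1911.
Long run: on the new AD curve, 1911 = 3363 − 11P gives P = 132.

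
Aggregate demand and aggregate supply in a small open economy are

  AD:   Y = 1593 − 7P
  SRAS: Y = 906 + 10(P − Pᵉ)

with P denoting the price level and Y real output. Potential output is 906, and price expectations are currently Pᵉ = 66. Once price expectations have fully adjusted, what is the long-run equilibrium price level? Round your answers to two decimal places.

Long-run P = 98.14

Short run: with Pᵉ = 66, SRAS is Y = 246 + 10P. Setting AD = SRAS gives 1347 = 17P, so P = 79.24 and Y = 1593 − 7P = 1038.35.
Output 1038.35 is above potential 906, so over time expected prices rise and SRAS shifts left until Y returns to 906.
Long run: Y = 906 on the AD curve gives 906 = 1593 − 7P, so P = 98.14.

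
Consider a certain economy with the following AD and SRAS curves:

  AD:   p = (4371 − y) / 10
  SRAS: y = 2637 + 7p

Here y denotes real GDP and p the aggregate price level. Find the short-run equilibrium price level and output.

Rearrange AD to y = 4371 − 10p.
Set AD = SRAS: 4371 − 10p = 2637 + 7p, so 1734 = 17p and p = 102.
Then y = 4371 − 10·102 = 3351.

p = 102, y = 3351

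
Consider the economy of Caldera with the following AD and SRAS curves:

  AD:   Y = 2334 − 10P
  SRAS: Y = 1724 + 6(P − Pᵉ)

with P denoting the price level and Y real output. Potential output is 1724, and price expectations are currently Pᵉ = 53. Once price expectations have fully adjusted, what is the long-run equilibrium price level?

Short run: with Pᵉ = 53, SRAS is Y = 1406 + 6P. Setting AD = SRAS gives 928 = 16P, so P = 58 and Y = 2334 − 10·58 = 1754.
Output 1754 is above potential 1724, so over time expected prices rise and SRAS shifts left until Y returns to 1724.
Long run: Y = 1724 on the AD curve gives 1724 = 2334 − 10P, so P = 61.

Long-run P = 61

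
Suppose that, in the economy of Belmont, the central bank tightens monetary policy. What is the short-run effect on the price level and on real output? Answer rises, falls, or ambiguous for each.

Price level: falls; output: falls

This is a negative demand shock: AD shifts left.
Moving along the upward-sloping SRAS curve, P falls and Y falls.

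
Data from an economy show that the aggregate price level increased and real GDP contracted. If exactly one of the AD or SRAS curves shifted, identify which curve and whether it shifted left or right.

P rose and Y fell. An AD shift moves P and Y in the same direction; an SRAS shift moves them in opposite directions.
Here P and Y moved in opposite directions, so the SRAS curve shifted.
Since Y fell, SRAS shifted left.

SRAS shifted left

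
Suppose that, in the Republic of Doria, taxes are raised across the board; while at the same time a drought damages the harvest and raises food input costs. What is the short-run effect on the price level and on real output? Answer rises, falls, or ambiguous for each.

The first event is a negative demand shock: AD shifts left, which by itself pushes P down and Y down.
The second is an adverse supply shock: SRAS shifts left, which by itself pushes P up and Y down.
The two shocks push P in opposite directions, so the effect on P is ambiguous. Both shocks push Y down, so Y falls.

Price level: ambiguous; output: falls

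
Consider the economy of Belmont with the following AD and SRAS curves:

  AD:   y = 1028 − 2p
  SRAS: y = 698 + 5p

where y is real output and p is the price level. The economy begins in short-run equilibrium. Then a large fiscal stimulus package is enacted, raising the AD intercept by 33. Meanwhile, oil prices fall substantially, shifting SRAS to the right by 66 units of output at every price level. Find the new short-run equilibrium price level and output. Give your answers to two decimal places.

After both shocks: AD is y = 1061 − 2p and SRAS is y = 764 + 5p.
Setting them equal: 297 = 7p, so p = 42.43.
Substituting into AD, y = 976.14.

p = 42.43, y = 976.14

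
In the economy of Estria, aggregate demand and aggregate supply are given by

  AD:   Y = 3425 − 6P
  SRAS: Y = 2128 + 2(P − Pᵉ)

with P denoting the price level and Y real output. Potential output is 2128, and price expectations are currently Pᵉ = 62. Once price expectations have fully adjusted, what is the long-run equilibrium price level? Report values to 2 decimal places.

Long-run P = 216.17

Short run: with Pᵉ = 62, SRAS is Y = 2004 + 2P. Setting AD = SRAS gives 1421 = 8P, so P = 177.63 and Y = 3425 − 6P = 2359.25.
Output 2359.25 is above potential 2128, so over time expected prices rise and SRAS shifts left until Y returns to 2128.
Long run: Y = 2128 on the AD curve gives 2128 = 3425 − 6P, so P = 216.17.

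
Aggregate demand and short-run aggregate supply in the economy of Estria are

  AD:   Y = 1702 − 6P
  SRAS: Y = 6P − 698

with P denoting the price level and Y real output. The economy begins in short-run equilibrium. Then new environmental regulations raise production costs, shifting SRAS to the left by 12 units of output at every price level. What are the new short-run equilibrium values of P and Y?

P = 201, Y = 496

This is a negative supply shock: SRAS shifts left.
New SRAS: Y = 6P − 710.
Set AD = SRAS: 1702 − 6P = 6P − 710, so 2412 = 12P and P = 201.
Y = 1702 − 6·201 = 496.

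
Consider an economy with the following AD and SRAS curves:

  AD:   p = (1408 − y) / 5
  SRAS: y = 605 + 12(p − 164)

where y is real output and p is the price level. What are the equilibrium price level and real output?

Write SRAS as y = 605 + 12p − 1968 = 12p − 1363.
Rearrange AD to y = 1408 − 5p.
Set AD = SRAS: 1408 − 5p = 12p − 1363, so 2771 = 17p and p = 163.
Then y = 1408 − 5·163 = 593.

p = 163, y = 593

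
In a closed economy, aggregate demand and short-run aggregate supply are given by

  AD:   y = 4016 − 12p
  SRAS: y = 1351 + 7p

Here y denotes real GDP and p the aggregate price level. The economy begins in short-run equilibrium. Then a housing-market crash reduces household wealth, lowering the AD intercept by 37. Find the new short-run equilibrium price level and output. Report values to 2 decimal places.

p = 138.32, y = 2319.21

This is a negative demand shock: AD shifts left.
New AD: y = 3979 − 12p.
Set AD = SRAS: 3979 − 12p = 1351 + 7p, so 2628 = 19p and p = 138.32.
Substituting into AD, y = 2319.21.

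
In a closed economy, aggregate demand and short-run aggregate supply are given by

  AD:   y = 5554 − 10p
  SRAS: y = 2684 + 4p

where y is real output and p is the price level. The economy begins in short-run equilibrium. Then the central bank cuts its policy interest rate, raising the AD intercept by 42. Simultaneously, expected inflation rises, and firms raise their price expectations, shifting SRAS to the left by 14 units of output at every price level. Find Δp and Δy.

After both shocks: AD is y = 5596 − 10p and SRAS is y = 2670 + 4p.
Setting them equal: 2926 = 14p, so p = 209.
y = 5596 − 10·209 = 3506.
Initially p = 205, y = 3504, so Δp = +4 and Δy = +2.

Δp = +4, Δy = +2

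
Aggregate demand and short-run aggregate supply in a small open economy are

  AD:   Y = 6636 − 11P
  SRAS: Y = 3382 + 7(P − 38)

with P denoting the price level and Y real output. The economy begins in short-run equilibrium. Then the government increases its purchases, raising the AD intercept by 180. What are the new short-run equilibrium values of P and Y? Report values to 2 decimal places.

P = 205.56, Y = 4554.89

This is a positive demand shock: AD shifts right.
New AD: Y = 6816 − 11P.
SRAS can be written Y = 3116 + 7P.
Set AD = SRAS: 6816 − 11P = 3116 + 7P, so 3700 = 18P and P = 205.56.
Substituting into AD, Y = 4554.89.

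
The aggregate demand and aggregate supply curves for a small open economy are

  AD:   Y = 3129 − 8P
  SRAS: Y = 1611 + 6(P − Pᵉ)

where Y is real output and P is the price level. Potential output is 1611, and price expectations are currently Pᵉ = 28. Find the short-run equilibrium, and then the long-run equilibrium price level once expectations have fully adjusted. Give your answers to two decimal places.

Short run: P = 120.43, Y = 2165.57. Long run: P = 189.75.

Short run: with Pᵉ = 28, SRAS is Y = 1443 + 6P. Setting AD = SRAS gives 1686 = 14P, so P = 120.43 and Y = 3129 − 8P = 2165.57.
Output 2165.57 is above potential 1611, so over time expected prices rise and SRAS shifts left until Y returns to 1611.
Long run: Y = 1611 on the AD curve gives 1611 = 3129 − 8P, so P = 189.75.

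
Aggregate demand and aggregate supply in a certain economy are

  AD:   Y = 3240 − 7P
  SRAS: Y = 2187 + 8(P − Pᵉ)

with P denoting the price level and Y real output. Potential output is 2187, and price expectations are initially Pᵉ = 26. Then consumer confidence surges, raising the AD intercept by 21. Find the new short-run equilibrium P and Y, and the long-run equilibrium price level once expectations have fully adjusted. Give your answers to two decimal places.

AD shifts right: new AD is Y = 3261 − 7P. With Pᵉ = 26, SRAS is Y = 1979 + 8P.
Short run: 3261 − 7P = 1979 + 8P gives 1282 = 15P, so P = 85.47 and Y = 3261 − 7P = 2662.73.
Y = 2662.73 is above potential 2187; expectations adjust and SRAS shifts left until Y = 2187.
Long run: on the new AD curve, 2187 = 3261 − 7P gives P = 153.43.

Short run: P = 85.47, Y = 2662.73. Long run: P = 153.43.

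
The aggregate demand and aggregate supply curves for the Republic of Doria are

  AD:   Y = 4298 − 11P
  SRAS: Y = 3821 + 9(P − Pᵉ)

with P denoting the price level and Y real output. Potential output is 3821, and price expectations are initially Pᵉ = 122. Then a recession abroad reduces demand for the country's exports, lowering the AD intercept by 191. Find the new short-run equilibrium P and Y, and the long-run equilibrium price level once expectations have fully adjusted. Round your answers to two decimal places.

Short run: P = 69.20, Y = 3345.80. Long run: P = 26.00.

AD shifts left: new AD is Y = 4107 − 11P. With Pᵉ = 122, SRAS is Y = 2723 + 9P.
Short run: 4107 − 11P = 2723 + 9P gives 1384 = 20P, so P = 69.20 and Y = 4107 − 11P = 3345.80.
Y = 3345.80 is below potential 3821; expectations adjust and SRAS shifts right until Y = 3821.
Long run: on the new AD curve, 3821 = 4107 − 11P gives P = 26.00.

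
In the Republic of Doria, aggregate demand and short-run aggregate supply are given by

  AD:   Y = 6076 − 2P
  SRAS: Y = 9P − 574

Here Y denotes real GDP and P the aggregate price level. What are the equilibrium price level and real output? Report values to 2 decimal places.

P = 604.55, Y = 4866.91

Set AD = SRAS: 6076 − 2P = 9P − 574, so 6650 = 11P and P = 604.55.
Substituting into AD, Y = 6076 − 2P = 4866.91.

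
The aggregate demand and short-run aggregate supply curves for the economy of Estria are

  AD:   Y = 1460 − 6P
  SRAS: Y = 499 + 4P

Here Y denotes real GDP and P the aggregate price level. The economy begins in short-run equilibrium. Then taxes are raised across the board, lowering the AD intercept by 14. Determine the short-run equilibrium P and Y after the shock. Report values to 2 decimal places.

P = 94.70, Y = 877.80

This is a negative demand shock: AD shifts left.
New AD: Y = 1446 − 6P.
Set AD = SRAS: 1446 − 6P = 499 + 4P, so 947 = 10P and P = 94.70.
Substituting into AD, Y = 877.80.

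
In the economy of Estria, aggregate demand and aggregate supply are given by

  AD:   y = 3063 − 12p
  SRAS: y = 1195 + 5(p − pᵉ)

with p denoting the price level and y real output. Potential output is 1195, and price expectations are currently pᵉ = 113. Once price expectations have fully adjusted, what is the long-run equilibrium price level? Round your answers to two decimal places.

Short run: with pᵉ = 113, SRAS is y = 630 + 5p. Setting AD = SRAS gives 2433 = 17p, so p = 143.12 and y = 3063 − 12p = 1345.59.
Output 1345.59 is above potential 1195, so over time expected prices rise and SRAS shifts left until y returns to 1195.
Long run: y = 1195 on the AD curve gives 1195 = 3063 − 12p, so p = 155.67.

Long-run p = 155.67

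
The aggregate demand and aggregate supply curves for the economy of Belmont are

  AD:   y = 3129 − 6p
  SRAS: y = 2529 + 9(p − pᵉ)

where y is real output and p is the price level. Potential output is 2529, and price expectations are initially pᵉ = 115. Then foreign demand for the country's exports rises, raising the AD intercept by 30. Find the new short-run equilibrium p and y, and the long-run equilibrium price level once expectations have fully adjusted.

Short run: p = 111, y = 2493. Long run: p = 105.

AD shifts right: new AD is y = 3159 − 6p. With pᵉ = 115, SRAS is y = 1494 + 9p.
Short run: 3159 − 6p = 1494 + 9p gives 1665 = 15p, so p = 111 and y = 3159 − 6·111 = 2493.
y = 2493 is below potential 2529; expectations adjust and SRAS shifts right until y = 2529.
Long run: on the new AD curve, 2529 = 3159 − 6p gives p = 105.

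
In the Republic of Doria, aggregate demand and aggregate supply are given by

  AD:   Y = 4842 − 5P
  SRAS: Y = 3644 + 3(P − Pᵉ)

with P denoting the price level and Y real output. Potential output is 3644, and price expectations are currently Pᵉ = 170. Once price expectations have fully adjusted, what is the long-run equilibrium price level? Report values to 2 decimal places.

Long-run P = 239.60

Short run: with Pᵉ = 170, SRAS is Y = 3134 + 3P. Setting AD = SRAS gives 1708 = 8P, so P = 213.50 and Y = 4842 − 5P = 3774.50.
Output 3774.50 is above potential 3644, so over time expected prices rise and SRAS shifts left until Y returns to 3644.
Long run: Y = 3644 on the AD curve gives 3644 = 4842 − 5P, so P = 239.60.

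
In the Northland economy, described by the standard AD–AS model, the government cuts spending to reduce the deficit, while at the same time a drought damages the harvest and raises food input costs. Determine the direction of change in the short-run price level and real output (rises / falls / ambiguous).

Price level: ambiguous; output: falls

The first event is a negative demand shock: AD shifts left, which by itself pushes P down and Y down.
The second is an adverse supply shock: SRAS shifts left, which by itself pushes P up and Y down.
The two shocks push P in opposite directions, so the effect on P is ambiguous. Both shocks push Y down, so Y falls.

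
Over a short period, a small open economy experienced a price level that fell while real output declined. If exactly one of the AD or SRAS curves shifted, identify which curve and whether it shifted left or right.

P fell and Y fell. An AD shift moves P and Y in the same direction; an SRAS shift moves them in opposite directions.
Here P and Y moved in the same direction, so the AD curve shifted.
Since Y fell, AD shifted left.

AD shifted left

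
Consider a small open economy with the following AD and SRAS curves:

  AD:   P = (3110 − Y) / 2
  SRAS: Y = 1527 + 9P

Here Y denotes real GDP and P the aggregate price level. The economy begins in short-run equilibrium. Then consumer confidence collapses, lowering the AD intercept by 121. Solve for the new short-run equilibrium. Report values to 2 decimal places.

P = 132.91, Y = 2723.18

This is a negative demand shock: AD shifts left.
New AD: Y = 2989 − 2P.
Set AD = SRAS: 2989 − 2P = 1527 + 9P, so 1462 = 11P and P = 132.91.
Substituting into AD, Y = 2723.18.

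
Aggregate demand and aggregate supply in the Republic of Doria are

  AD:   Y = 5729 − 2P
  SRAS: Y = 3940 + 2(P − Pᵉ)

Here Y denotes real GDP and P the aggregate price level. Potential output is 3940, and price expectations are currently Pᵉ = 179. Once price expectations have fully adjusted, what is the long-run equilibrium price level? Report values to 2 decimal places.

Long-run P = 894.50

Short run: with Pᵉ = 179, SRAS is Y = 3582 + 2P. Setting AD = SRAS gives 2147 = 4P, so P = 536.75 and Y = 5729 − 2P = 4655.50.
Output 4655.50 is above potential 3940, so over time expected prices rise and SRAS shifts left until Y returns to 3940.
Long run: Y = 3940 on the AD curve gives 3940 = 5729 − 2P, so P = 894.50.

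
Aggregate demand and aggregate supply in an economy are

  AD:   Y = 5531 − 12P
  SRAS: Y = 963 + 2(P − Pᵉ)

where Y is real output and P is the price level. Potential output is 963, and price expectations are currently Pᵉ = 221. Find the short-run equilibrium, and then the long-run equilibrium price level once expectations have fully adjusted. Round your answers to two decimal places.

Short run: P = 357.86, Y = 1236.71. Long run: P = 380.67.

Short run: with Pᵉ = 221, SRAS is Y = 521 + 2P. Setting AD = SRAS gives 5010 = 14P, so P = 357.86 and Y = 5531 − 12P = 1236.71.
Output 1236.71 is above potential 963, so over time expected prices rise and SRAS shifts left until Y returns to 963.
Long run: Y = 963 on the AD curve gives 963 = 5531 − 12P, so P = 380.67.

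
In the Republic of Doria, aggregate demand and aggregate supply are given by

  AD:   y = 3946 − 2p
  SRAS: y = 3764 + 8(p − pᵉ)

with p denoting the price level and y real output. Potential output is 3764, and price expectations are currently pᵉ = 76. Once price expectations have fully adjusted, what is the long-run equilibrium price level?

Long-run p = 91

Short run: with pᵉ = 76, SRAS is y = 3156 + 8p. Setting AD = SRAS gives 790 = 10p, so p = 79 and y = 3946 − 2·79 = 3788.
Output 3788 is above potential 3764, so over time expected prices rise and SRAS shifts left until y returns to 3764.
Long run: y = 3764 on the AD curve gives 3764 = 3946 − 2p, so p = 91.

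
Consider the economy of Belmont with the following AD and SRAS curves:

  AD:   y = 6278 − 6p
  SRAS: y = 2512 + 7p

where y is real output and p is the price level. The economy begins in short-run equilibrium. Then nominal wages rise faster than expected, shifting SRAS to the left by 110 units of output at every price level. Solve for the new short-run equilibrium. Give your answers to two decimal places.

This is a negative supply shock: SRAS shifts left.
New SRAS: y = 2402 + 7p.
Set AD = SRAS: 6278 − 6p = 2402 + 7p, so 3876 = 13p and p = 298.15.
Substituting into AD, y = 4489.08.

p = 298.15, y = 4489.08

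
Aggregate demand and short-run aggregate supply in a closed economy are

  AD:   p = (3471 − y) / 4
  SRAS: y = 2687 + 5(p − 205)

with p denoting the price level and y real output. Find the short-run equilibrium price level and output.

p = 201, y = 2667

Write SRAS as y = 2687 + 5p − 1025 = 1662 + 5p.
Rearrange AD to y = 3471 − 4p.
Set AD = SRAS: 3471 − 4p = 1662 + 5p, so 1809 = 9p and p = 201.
Then y = 3471 − 4·201 = 2667.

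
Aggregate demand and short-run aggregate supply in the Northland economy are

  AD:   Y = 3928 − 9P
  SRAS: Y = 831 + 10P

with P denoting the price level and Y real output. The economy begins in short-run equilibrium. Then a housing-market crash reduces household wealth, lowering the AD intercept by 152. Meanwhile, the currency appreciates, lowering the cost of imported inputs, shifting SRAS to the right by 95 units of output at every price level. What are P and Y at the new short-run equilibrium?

After both shocks: AD is Y = 3776 − 9P and SRAS is Y = 926 + 10P.
Setting them equal: 2850 = 19P, so P = 150.
Y = 3776 − 9·150 = 2426.

P = 150, Y = 2426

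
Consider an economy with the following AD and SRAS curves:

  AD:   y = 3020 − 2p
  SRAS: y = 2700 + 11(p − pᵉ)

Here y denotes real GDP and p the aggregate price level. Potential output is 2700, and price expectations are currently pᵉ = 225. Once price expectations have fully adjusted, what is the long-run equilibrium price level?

Long-run p = 160

Short run: with pᵉ = 225, SRAS is y = 225 + 11p. Setting AD = SRAS gives 2795 = 13p, so p = 215 and y = 3020 − 2·215 = 2590.
Output 2590 is below potential 2700, so over time expected prices fall and SRAS shifts right until y returns to 2700.
Long run: y = 2700 on the AD curve gives 2700 = 3020 − 2p, so p = 160.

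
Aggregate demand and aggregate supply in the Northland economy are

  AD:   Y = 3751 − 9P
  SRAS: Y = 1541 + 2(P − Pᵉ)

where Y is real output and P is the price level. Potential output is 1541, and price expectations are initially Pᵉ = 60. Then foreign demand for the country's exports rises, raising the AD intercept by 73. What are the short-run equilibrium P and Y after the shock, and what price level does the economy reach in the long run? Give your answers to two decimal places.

AD shifts right: new AD is Y = 3824 − 9P. With Pᵉ = 60, SRAS is Y = 1421 + 2P.
Short run: 3824 − 9P = 1421 + 2P gives 2403 = 11P, so P = 218.45 and Y = 3824 − 9P = 1857.91.
Y = 1857.91 is above potential 1541; expectations adjust and SRAS shifts left until Y = 1541.
Long run: on the new AD curve, 1541 = 3824 − 9P gives P = 253.67.

Short run: P = 218.45, Y = 1857.91. Long run: P = 253.67.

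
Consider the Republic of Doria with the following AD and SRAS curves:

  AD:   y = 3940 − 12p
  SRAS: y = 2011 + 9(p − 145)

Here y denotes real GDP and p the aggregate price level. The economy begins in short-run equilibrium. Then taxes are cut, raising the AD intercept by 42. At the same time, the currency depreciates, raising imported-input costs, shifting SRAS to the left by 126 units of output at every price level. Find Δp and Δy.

Δp = +8, Δy = -54

After both shocks: AD is y = 3982 − 12p and SRAS is y = 580 + 9p.
Setting them equal: 3402 = 21p, so p = 162.
y = 3982 − 12·162 = 2038.
Initially p = 154, y = 2092, so Δp = +8 and Δy = -54.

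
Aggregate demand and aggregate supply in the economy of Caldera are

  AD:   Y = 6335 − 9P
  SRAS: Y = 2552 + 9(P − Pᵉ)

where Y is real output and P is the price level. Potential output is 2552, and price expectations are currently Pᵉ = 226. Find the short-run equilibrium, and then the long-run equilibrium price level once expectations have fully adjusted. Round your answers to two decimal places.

Short run: with Pᵉ = 226, SRAS is Y = 518 + 9P. Setting AD = SRAS gives 5817 = 18P, so P = 323.17 and Y = 6335 − 9P = 3426.50.
Output 3426.50 is above potential 2552, so over time expected prices rise and SRAS shifts left until Y returns to 2552.
Long run: Y = 2552 on the AD curve gives 2552 = 6335 − 9P, so P = 420.33.

Short run: P = 323.17, Y = 3426.50. Long run: P = 420.33.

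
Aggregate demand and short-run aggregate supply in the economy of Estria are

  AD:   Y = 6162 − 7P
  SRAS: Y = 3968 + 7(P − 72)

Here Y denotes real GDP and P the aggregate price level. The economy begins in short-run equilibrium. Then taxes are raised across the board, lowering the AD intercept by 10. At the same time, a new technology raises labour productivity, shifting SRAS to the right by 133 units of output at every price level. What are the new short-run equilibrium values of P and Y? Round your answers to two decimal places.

P = 182.50, Y = 4874.50

After both shocks: AD is Y = 6152 − 7P and SRAS is Y = 3597 + 7P.
Setting them equal: 2555 = 14P, so P = 182.50.
Substituting into AD, Y = 4874.50.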